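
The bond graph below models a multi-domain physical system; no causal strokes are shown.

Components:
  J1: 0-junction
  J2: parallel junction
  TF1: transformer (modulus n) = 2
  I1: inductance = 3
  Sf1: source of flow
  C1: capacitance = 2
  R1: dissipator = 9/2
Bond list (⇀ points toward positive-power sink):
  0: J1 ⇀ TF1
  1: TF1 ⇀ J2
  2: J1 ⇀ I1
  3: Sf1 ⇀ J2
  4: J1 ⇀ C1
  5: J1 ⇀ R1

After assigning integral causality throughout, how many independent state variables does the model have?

β3 →Sf1  (Sf1: flow source, stroke at near end)
β1 →J2  (J2: last free bond brings effort in)
β0 →TF1  (TF1: transformer flips bond 1)
β2 →I1  (I1: I, integral causality)
β4 →J1  (C1: C, integral causality)
β5 →R1  (J1: bond 4 brought effort, rest push out)

2  (C1, I1 all integral)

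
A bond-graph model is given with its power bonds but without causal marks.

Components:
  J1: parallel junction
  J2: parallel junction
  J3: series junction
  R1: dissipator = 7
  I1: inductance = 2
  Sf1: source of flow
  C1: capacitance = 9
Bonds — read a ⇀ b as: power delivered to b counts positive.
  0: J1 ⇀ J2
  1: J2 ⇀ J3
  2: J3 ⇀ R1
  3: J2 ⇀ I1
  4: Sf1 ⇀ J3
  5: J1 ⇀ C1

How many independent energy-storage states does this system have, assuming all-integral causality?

#4 stroke→Sf1  (Sf1 fixes flow; stroke at Sf1)
#1 stroke→J3  (J3 flow already set via bond 4)
#2 stroke→J3  (J3: bond 4 brought flow, rest push out)
#3 stroke→I1  (I1 integral (f out))
#0 stroke→J2  (only one effort-in slot at J2)
#5 stroke→J1  (J1: last free bond brings effort in)

2  (C1, I1 all integral)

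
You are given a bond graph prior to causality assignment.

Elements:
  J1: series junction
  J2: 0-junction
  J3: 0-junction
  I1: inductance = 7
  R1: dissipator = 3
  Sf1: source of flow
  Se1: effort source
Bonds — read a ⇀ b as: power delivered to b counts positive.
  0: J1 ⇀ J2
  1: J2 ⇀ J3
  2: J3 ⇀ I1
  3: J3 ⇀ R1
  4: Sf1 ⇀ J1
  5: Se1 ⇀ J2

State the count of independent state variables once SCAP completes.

1  (I1 all integral)

bond 4 |Sf1  (Sf1 fixes flow; stroke at Sf1)
bond 5 |J2  (source Se1 imposes e)
bond 0 |J1  (common-f at J1 fixed by 4)
bond 1 |J3  (0-jn J2 has e-setter on 5)
bond 2 |I1  (J3: bond 1 brought effort, rest push out)
bond 3 |R1  (J3 effort already set via bond 1)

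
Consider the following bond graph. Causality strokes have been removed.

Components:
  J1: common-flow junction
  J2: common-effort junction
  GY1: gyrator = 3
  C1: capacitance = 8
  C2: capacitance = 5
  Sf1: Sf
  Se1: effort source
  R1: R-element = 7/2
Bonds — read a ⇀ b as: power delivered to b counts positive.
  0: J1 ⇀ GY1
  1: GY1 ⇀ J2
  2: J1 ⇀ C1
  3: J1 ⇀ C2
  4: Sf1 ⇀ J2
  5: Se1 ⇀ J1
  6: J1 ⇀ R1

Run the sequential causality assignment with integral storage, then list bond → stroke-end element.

β4 stroke→Sf1  (Sf1 fixes flow; stroke at Sf1)
β5 stroke→J1  (Se1 fixes effort; stroke away)
β1 stroke→J2  (only one effort-in slot at J2)
β0 stroke→J1  (GY GY1: same side as bond 1)
β2 stroke→J1  (prefer integral on C1)
β3 stroke→J1  (prefer integral on C2)
β6 stroke→R1  (J1: last free bond brings flow in)

β0 stroke→J1
β1 stroke→J2
β2 stroke→J1
β3 stroke→J1
β4 stroke→Sf1
β5 stroke→J1
β6 stroke→R1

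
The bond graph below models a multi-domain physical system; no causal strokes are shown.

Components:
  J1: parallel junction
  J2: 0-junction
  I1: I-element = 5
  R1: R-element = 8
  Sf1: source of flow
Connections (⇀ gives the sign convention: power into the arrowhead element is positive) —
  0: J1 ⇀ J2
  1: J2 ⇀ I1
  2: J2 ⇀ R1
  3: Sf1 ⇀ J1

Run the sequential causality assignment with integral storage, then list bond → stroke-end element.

b3 |Sf1  (Sf1 fixes flow; stroke at Sf1)
b0 |J1  (J1: last free bond brings effort in)
b1 |I1  (prefer integral on I1)
b2 |J2  (only one effort-in slot at J2)

#0 stroke at J1
#1 stroke at I1
#2 stroke at J2
#3 stroke at Sf1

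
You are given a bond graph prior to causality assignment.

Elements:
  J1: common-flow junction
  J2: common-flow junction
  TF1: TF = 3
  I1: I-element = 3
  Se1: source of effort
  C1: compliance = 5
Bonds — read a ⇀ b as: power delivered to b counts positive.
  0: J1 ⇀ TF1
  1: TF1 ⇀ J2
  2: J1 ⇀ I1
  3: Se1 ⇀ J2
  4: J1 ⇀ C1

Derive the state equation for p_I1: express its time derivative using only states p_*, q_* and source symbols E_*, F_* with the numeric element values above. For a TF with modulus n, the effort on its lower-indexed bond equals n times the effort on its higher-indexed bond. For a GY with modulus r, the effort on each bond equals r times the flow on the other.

#3 →J2  (Se1: effort source, stroke at far end)
#1 →TF1  (J2: last free bond brings flow in)
#0 →J1  (TF1 one-in-one-out from 1)
#2 →I1  (I1 outputs flow p/I1)
#4 →J1  (J1: bond 2 brought flow, rest push out)

dp_I1/dt = 3*E_Se1 - q_C1/5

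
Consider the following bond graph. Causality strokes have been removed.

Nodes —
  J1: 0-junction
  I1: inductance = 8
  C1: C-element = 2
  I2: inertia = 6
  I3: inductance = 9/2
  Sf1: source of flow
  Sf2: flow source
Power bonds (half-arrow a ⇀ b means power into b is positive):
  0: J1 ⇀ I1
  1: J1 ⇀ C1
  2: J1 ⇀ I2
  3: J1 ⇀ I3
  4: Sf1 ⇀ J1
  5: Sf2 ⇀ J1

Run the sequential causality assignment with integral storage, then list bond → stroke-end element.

#0 |I1
#1 |J1
#2 |I2
#3 |I3
#4 |Sf1
#5 |Sf2

bond 4 →Sf1  (source Sf1 imposes f)
bond 5 →Sf2  (Sf2: flow source, stroke at near end)
bond 0 →I1  (I1 integral (f out))
bond 1 →J1  (C1: C, integral causality)
bond 2 →I2  (J1: bond 1 brought effort, rest push out)
bond 3 →I3  (J1 effort already set via bond 1)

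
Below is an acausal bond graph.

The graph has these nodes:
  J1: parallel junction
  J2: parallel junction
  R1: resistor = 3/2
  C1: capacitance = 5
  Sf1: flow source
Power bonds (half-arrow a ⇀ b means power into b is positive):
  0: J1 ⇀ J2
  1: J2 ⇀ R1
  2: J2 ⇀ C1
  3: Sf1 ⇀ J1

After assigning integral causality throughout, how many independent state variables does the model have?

1  (C1 all integral)

bond 3 stroke→Sf1  (source Sf1 imposes f)
bond 0 stroke→J1  (J1: last free bond brings effort in)
bond 2 stroke→J2  (prefer integral on C1)
bond 1 stroke→R1  (common-e at J2 fixed by 2)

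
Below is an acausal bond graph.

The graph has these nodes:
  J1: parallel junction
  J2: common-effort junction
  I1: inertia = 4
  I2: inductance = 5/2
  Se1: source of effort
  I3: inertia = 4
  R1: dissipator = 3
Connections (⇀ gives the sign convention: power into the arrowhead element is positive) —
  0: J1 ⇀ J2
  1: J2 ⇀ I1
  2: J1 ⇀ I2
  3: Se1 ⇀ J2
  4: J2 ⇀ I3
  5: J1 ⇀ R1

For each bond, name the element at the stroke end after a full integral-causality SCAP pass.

#0 stroke at J1
#1 stroke at I1
#2 stroke at I2
#3 stroke at J2
#4 stroke at I3
#5 stroke at R1

β3 stroke→J2  (Se1 (Se) sets effort on bond)
β0 stroke→J1  (0-jn J2 has e-setter on 3)
β1 stroke→I1  (J2 effort already set via bond 3)
β4 stroke→I3  (J2: bond 3 brought effort, rest push out)
β2 stroke→I2  (0-jn J1 has e-setter on 0)
β5 stroke→R1  (common-e at J1 fixed by 0)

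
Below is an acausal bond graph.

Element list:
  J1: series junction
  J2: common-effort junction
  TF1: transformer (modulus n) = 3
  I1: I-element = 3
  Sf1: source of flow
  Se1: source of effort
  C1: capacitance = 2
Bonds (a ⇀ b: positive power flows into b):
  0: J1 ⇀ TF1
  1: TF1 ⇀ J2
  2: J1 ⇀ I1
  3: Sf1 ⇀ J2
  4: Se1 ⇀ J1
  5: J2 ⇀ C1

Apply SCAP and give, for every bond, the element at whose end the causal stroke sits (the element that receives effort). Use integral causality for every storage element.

β0 stroke→J1
β1 stroke→TF1
β2 stroke→I1
β3 stroke→Sf1
β4 stroke→J1
β5 stroke→J2

#3 →Sf1  (Sf1: flow source, stroke at near end)
#4 →J1  (Se1 fixes effort; stroke away)
#2 →I1  (prefer integral on I1)
#0 →J1  (1-jn J1 has f-setter on 2)
#1 →TF1  (TF1: transformer flips bond 0)
#5 →J2  (J2 needs exactly one e-in)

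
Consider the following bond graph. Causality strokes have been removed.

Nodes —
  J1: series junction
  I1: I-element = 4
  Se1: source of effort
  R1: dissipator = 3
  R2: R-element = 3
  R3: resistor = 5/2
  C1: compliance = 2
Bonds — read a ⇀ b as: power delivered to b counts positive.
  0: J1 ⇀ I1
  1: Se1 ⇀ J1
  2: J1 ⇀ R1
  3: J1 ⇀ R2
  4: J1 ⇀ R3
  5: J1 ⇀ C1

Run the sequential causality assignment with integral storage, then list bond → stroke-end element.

β1 stroke→J1  (Se1 fixes effort; stroke away)
β0 stroke→I1  (I1 outputs flow p/I1)
β2 stroke→J1  (1-jn J1 has f-setter on 0)
β3 stroke→J1  (J1: bond 0 brought flow, rest push out)
β4 stroke→J1  (1-jn J1 has f-setter on 0)
β5 stroke→J1  (common-f at J1 fixed by 0)

b0 →I1
b1 →J1
b2 →J1
b3 →J1
b4 →J1
b5 →J1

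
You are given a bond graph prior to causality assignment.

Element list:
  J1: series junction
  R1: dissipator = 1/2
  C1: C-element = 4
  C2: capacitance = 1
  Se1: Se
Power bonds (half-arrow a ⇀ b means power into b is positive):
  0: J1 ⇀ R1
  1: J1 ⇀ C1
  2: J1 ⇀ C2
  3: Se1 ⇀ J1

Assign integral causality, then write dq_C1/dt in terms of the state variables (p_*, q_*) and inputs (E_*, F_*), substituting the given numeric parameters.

b3 stroke at J1  (Se1 (Se) sets effort on bond)
b1 stroke at J1  (C1: C, integral causality)
b2 stroke at J1  (C2 outputs effort q/C2)
b0 stroke at R1  (only one flow-in slot at J1)

dq_C1/dt = 2*E_Se1 - q_C1/2 - 2*q_C2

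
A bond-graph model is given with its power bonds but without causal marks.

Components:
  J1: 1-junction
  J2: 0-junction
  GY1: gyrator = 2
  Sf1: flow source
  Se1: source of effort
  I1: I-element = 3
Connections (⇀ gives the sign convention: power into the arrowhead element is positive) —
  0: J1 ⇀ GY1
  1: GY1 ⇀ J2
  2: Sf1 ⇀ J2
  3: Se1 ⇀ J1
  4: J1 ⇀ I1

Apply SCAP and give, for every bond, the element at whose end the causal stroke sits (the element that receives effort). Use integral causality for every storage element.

b0 stroke at J1
b1 stroke at J2
b2 stroke at Sf1
b3 stroke at J1
b4 stroke at I1

bond 2 |Sf1  (source Sf1 imposes f)
bond 3 |J1  (Se1 fixes effort; stroke away)
bond 1 |J2  (closing 0-jn rule on J2)
bond 0 |J1  (through GY1, causality inverts; strokes same side of GY1)
bond 4 |I1  (only one flow-in slot at J1)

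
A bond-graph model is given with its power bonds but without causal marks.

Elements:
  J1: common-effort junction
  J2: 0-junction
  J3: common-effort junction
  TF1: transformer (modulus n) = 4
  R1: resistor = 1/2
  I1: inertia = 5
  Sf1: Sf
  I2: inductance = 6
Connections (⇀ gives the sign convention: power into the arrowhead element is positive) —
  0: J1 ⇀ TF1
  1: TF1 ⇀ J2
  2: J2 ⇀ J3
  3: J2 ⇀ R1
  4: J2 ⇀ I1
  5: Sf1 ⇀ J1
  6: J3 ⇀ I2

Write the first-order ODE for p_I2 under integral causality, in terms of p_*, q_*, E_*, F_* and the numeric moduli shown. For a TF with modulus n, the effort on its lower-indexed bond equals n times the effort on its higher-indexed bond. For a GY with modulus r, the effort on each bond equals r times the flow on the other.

dp_I2/dt = 2*F_Sf1 - p_I1/10 - p_I2/12

#5 stroke at Sf1  (Sf1: flow source, stroke at near end)
#0 stroke at J1  (only one effort-in slot at J1)
#1 stroke at TF1  (TF1 one-in-one-out from 0)
#4 stroke at I1  (I1: I, integral causality)
#6 stroke at I2  (I2 outputs flow p/I2)
#2 stroke at J3  (closing 0-jn rule on J3)
#3 stroke at J2  (only one effort-in slot at J2)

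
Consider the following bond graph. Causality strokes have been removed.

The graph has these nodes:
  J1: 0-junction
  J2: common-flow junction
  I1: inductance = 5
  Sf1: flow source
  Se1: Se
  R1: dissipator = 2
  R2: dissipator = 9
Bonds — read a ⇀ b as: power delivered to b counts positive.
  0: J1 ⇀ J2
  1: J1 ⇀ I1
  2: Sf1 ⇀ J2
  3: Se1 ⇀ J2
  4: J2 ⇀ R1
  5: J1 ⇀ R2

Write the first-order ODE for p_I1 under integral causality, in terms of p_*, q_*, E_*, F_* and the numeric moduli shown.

dp_I1/dt = -9*F_Sf1 - 9*p_I1/5

b2 stroke at Sf1  (source Sf1 imposes f)
b3 stroke at J2  (Se1 (Se) sets effort on bond)
b0 stroke at J2  (J2 flow already set via bond 2)
b4 stroke at J2  (J2 flow already set via bond 2)
b1 stroke at I1  (I1: I, integral causality)
b5 stroke at J1  (J1 needs exactly one e-in)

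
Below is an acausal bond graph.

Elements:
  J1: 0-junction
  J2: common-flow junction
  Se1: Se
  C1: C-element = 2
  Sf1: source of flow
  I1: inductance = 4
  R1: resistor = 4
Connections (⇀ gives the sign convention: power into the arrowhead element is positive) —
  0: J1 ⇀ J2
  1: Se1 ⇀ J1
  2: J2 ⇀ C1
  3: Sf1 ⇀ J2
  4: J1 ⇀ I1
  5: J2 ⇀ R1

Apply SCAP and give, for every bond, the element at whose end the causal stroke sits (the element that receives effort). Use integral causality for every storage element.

b1 →J1  (Se1: effort source, stroke at far end)
b3 →Sf1  (Sf1: flow source, stroke at near end)
b0 →J2  (J1 effort already set via bond 1)
b4 →I1  (common-e at J1 fixed by 1)
b2 →J2  (J2: bond 3 brought flow, rest push out)
b5 →J2  (common-f at J2 fixed by 3)

#0 →J2
#1 →J1
#2 →J2
#3 →Sf1
#4 →I1
#5 →J2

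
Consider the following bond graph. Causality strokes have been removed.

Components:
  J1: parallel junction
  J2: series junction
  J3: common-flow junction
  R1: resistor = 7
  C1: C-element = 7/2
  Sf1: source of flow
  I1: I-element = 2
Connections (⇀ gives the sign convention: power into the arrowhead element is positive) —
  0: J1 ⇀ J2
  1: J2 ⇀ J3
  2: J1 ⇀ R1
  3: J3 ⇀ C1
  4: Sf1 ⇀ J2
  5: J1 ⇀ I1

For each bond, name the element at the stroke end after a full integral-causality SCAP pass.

bond 0 stroke→J2
bond 1 stroke→J2
bond 2 stroke→J1
bond 3 stroke→J3
bond 4 stroke→Sf1
bond 5 stroke→I1

#4 stroke at Sf1  (source Sf1 imposes f)
#0 stroke at J2  (J2 flow already set via bond 4)
#1 stroke at J2  (1-jn J2 has f-setter on 4)
#3 stroke at J3  (J3: bond 1 brought flow, rest push out)
#5 stroke at I1  (I1 outputs flow p/I1)
#2 stroke at J1  (only one effort-in slot at J1)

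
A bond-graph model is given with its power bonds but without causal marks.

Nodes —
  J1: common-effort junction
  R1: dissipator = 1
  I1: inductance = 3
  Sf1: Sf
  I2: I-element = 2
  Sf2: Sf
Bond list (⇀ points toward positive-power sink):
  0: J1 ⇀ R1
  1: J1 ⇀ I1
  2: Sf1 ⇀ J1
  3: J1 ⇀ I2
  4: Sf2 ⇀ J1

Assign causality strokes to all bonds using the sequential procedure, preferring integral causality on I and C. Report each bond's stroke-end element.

#0 →J1
#1 →I1
#2 →Sf1
#3 →I2
#4 →Sf2

β2 |Sf1  (source Sf1 imposes f)
β4 |Sf2  (Sf2: flow source, stroke at near end)
β1 |I1  (I1 integral (f out))
β3 |I2  (I2 outputs flow p/I2)
β0 |J1  (only one effort-in slot at J1)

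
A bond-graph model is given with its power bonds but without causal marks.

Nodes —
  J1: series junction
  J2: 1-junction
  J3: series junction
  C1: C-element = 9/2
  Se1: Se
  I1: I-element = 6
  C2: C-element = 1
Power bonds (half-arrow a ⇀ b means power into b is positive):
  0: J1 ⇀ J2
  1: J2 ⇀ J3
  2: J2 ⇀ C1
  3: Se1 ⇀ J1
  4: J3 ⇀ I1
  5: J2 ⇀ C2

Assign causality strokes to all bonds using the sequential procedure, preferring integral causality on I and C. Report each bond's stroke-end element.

β3 |J1  (Se1 fixes effort; stroke away)
β0 |J2  (J1: last free bond brings flow in)
β2 |J2  (C1 integral (e out))
β4 |I1  (I1: I, integral causality)
β1 |J3  (1-jn J3 has f-setter on 4)
β5 |J2  (J2: bond 1 brought flow, rest push out)

b0 |J2
b1 |J3
b2 |J2
b3 |J1
b4 |I1
b5 |J2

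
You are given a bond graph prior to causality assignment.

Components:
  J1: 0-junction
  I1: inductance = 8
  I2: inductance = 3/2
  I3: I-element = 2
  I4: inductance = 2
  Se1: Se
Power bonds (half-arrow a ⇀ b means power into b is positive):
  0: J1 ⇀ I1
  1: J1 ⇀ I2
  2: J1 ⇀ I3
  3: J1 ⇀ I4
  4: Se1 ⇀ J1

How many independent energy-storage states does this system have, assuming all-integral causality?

β4 stroke at J1  (Se1 fixes effort; stroke away)
β0 stroke at I1  (J1 effort already set via bond 4)
β1 stroke at I2  (J1 effort already set via bond 4)
β2 stroke at I3  (J1 effort already set via bond 4)
β3 stroke at I4  (0-jn J1 has e-setter on 4)

4  (I1, I2, I3, I4 all integral)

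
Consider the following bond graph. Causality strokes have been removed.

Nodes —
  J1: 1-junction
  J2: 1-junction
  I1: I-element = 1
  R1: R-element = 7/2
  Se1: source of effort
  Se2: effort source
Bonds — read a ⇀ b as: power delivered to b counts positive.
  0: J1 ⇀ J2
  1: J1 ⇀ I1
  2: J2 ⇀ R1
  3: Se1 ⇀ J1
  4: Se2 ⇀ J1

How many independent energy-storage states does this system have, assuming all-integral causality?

1  (I1 all integral)

#3 |J1  (Se1 fixes effort; stroke away)
#4 |J1  (Se2 (Se) sets effort on bond)
#1 |I1  (prefer integral on I1)
#0 |J1  (J1 flow already set via bond 1)
#2 |J2  (1-jn J2 has f-setter on 0)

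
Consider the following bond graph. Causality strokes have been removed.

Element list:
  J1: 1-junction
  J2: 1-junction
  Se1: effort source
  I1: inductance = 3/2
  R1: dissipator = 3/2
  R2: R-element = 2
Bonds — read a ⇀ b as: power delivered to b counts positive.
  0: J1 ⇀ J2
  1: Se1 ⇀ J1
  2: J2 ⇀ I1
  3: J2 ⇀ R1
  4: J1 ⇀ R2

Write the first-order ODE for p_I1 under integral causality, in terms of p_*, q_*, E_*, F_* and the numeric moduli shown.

dp_I1/dt = E_Se1 - 7*p_I1/3

β1 →J1  (Se1: effort source, stroke at far end)
β2 →I1  (I1 integral (f out))
β0 →J2  (J2: bond 2 brought flow, rest push out)
β3 →J2  (common-f at J2 fixed by 2)
β4 →J1  (J1 flow already set via bond 0)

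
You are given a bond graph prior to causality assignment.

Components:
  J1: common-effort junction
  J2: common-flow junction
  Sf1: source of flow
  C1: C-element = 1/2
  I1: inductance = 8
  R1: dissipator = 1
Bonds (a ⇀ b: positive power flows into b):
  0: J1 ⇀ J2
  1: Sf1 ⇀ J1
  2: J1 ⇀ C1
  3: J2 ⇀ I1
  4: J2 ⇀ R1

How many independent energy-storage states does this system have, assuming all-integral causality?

b1 |Sf1  (source Sf1 imposes f)
b2 |J1  (C1: C, integral causality)
b0 |J2  (J1 effort already set via bond 2)
b3 |I1  (I1 outputs flow p/I1)
b4 |J2  (common-f at J2 fixed by 3)

2  (C1, I1 all integral)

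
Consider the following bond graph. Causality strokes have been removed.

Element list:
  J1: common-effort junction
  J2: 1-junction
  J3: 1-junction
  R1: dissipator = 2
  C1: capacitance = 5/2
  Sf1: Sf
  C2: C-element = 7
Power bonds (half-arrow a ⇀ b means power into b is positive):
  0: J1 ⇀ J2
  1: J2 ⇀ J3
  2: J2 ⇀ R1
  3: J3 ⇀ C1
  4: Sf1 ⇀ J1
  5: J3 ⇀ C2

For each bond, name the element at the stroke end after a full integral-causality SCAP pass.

bond 4 stroke at Sf1  (source Sf1 imposes f)
bond 0 stroke at J1  (closing 0-jn rule on J1)
bond 1 stroke at J2  (common-f at J2 fixed by 0)
bond 2 stroke at J2  (J2: bond 0 brought flow, rest push out)
bond 3 stroke at J3  (J3 flow already set via bond 1)
bond 5 stroke at J3  (J3: bond 1 brought flow, rest push out)

#0 |J1
#1 |J2
#2 |J2
#3 |J3
#4 |Sf1
#5 |J3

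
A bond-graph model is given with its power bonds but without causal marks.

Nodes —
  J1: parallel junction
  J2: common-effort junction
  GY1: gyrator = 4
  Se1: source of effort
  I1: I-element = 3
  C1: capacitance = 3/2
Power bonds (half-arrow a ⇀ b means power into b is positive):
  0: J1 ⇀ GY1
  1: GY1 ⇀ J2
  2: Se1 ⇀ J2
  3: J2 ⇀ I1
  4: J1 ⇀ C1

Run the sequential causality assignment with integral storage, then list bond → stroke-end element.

β0 →GY1
β1 →GY1
β2 →J2
β3 →I1
β4 →J1

β2 stroke→J2  (Se1: effort source, stroke at far end)
β1 stroke→GY1  (J2 effort already set via bond 2)
β3 stroke→I1  (0-jn J2 has e-setter on 2)
β0 stroke→GY1  (through GY1, causality inverts; strokes same side of GY1)
β4 stroke→J1  (J1: last free bond brings effort in)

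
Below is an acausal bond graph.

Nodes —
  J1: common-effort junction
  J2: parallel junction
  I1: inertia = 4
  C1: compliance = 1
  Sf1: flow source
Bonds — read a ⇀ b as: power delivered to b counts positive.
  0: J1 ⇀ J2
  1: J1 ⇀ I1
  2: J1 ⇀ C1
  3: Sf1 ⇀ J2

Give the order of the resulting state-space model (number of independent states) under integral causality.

b3 stroke→Sf1  (Sf1 fixes flow; stroke at Sf1)
b0 stroke→J2  (J2 needs exactly one e-in)
b1 stroke→I1  (I1 outputs flow p/I1)
b2 stroke→J1  (only one effort-in slot at J1)

2  (C1, I1 all integral)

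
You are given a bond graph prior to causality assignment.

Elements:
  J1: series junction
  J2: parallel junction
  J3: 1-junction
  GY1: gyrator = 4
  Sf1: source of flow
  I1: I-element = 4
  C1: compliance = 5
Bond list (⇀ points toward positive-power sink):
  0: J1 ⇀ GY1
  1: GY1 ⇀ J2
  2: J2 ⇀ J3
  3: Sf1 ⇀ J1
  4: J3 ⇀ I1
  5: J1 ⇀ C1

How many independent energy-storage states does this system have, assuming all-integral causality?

β3 stroke at Sf1  (Sf1 (Sf) sets flow on bond)
β0 stroke at J1  (1-jn J1 has f-setter on 3)
β5 stroke at J1  (J1 flow already set via bond 3)
β1 stroke at J2  (GY1: gyrator matches bond 0)
β2 stroke at J3  (J2: bond 1 brought effort, rest push out)
β4 stroke at I1  (J3 needs exactly one f-in)

2  (C1, I1 all integral)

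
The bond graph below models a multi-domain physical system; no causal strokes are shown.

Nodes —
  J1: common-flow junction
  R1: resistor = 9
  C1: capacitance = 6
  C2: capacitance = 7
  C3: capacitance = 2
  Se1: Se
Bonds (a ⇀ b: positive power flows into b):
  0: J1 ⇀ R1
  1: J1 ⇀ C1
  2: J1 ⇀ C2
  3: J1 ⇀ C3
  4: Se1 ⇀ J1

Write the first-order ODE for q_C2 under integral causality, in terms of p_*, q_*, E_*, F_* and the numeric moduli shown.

dq_C2/dt = E_Se1/9 - q_C1/54 - q_C2/63 - q_C3/18

bond 4 |J1  (source Se1 imposes e)
bond 1 |J1  (prefer integral on C1)
bond 2 |J1  (C2 outputs effort q/C2)
bond 3 |J1  (C3 integral (e out))
bond 0 |R1  (J1 needs exactly one f-in)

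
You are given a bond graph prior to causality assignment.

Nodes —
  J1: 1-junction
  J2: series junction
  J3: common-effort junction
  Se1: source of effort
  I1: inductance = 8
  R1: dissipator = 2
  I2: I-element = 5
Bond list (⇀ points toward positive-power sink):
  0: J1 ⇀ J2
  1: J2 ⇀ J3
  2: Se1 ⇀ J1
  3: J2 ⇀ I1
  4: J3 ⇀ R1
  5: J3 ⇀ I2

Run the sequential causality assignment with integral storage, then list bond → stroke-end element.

b0 stroke→J2
b1 stroke→J2
b2 stroke→J1
b3 stroke→I1
b4 stroke→J3
b5 stroke→I2

β2 →J1  (Se1 (Se) sets effort on bond)
β0 →J2  (J1 needs exactly one f-in)
β3 →I1  (prefer integral on I1)
β1 →J2  (J2: bond 3 brought flow, rest push out)
β5 →I2  (I2 outputs flow p/I2)
β4 →J3  (J3: last free bond brings effort in)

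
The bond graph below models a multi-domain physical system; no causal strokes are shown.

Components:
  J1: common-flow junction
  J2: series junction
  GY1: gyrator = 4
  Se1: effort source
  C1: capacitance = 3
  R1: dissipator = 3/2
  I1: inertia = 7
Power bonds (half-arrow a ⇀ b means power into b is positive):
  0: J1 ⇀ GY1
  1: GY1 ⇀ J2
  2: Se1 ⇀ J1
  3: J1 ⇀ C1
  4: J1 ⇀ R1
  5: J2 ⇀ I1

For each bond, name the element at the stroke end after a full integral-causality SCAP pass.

β0 stroke→J1
β1 stroke→J2
β2 stroke→J1
β3 stroke→J1
β4 stroke→R1
β5 stroke→I1

bond 2 stroke at J1  (Se1 (Se) sets effort on bond)
bond 3 stroke at J1  (C1 integral (e out))
bond 5 stroke at I1  (I1 integral (f out))
bond 1 stroke at J2  (J2 flow already set via bond 5)
bond 0 stroke at J1  (through GY1, causality inverts; strokes same side of GY1)
bond 4 stroke at R1  (J1: last free bond brings flow in)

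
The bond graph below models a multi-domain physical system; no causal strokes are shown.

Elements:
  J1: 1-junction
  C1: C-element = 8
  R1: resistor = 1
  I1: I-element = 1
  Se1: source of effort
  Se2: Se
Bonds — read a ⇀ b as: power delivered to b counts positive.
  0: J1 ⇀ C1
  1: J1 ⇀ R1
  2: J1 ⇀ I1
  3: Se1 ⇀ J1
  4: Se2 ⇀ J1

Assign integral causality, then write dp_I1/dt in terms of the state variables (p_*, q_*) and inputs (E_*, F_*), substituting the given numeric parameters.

β3 stroke at J1  (Se1 (Se) sets effort on bond)
β4 stroke at J1  (Se2: effort source, stroke at far end)
β0 stroke at J1  (C1 outputs effort q/C1)
β2 stroke at I1  (I1: I, integral causality)
β1 stroke at J1  (common-f at J1 fixed by 2)

dp_I1/dt = E_Se1 + E_Se2 - p_I1 - q_C1/8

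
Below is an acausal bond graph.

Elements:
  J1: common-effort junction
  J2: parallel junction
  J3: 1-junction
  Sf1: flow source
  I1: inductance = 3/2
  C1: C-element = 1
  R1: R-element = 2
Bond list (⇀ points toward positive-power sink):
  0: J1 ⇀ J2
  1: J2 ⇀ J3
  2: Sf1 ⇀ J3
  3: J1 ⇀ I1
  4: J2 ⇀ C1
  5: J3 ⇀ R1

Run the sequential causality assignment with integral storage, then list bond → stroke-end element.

β0 →J1
β1 →J3
β2 →Sf1
β3 →I1
β4 →J2
β5 →J3

bond 2 →Sf1  (source Sf1 imposes f)
bond 1 →J3  (common-f at J3 fixed by 2)
bond 5 →J3  (J3: bond 2 brought flow, rest push out)
bond 3 →I1  (prefer integral on I1)
bond 0 →J1  (closing 0-jn rule on J1)
bond 4 →J2  (only one effort-in slot at J2)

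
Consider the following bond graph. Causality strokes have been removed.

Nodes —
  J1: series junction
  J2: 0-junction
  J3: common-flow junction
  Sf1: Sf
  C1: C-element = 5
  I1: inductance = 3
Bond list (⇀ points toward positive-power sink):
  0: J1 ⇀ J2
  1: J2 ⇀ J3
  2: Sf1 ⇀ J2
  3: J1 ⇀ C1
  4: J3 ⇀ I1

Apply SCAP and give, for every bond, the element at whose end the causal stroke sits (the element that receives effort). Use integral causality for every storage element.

b2 stroke at Sf1  (Sf1 fixes flow; stroke at Sf1)
b3 stroke at J1  (prefer integral on C1)
b0 stroke at J2  (J1: last free bond brings flow in)
b1 stroke at J3  (0-jn J2 has e-setter on 0)
b4 stroke at I1  (J3 needs exactly one f-in)

#0 stroke→J2
#1 stroke→J3
#2 stroke→Sf1
#3 stroke→J1
#4 stroke→I1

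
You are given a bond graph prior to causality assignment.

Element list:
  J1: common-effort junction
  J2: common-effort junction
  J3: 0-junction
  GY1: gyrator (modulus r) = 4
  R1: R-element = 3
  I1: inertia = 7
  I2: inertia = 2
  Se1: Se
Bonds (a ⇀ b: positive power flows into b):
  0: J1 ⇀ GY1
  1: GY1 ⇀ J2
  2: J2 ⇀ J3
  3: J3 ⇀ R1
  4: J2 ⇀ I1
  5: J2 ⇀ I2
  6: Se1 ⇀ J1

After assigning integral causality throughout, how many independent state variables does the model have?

β6 stroke at J1  (source Se1 imposes e)
β0 stroke at GY1  (common-e at J1 fixed by 6)
β1 stroke at GY1  (through GY1, causality inverts; strokes same side of GY1)
β4 stroke at I1  (I1: I, integral causality)
β5 stroke at I2  (I2 integral (f out))
β2 stroke at J2  (J2 needs exactly one e-in)
β3 stroke at J3  (closing 0-jn rule on J3)

2  (I1, I2 all integral)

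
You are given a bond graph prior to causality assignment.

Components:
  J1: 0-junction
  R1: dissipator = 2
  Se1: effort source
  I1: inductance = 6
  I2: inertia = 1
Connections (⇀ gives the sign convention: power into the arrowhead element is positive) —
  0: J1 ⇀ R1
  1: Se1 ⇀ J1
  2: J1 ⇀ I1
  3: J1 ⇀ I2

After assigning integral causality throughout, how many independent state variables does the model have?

#1 →J1  (Se1 fixes effort; stroke away)
#0 →R1  (common-e at J1 fixed by 1)
#2 →I1  (0-jn J1 has e-setter on 1)
#3 →I2  (J1: bond 1 brought effort, rest push out)

2  (I1, I2 all integral)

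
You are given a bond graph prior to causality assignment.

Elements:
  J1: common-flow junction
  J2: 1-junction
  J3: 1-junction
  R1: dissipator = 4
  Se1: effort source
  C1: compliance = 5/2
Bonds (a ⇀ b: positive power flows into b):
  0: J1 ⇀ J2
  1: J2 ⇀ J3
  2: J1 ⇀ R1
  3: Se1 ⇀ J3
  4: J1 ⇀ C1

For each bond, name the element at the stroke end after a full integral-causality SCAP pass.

bond 3 stroke→J3  (Se1: effort source, stroke at far end)
bond 1 stroke→J2  (J3 needs exactly one f-in)
bond 0 stroke→J1  (J2 needs exactly one f-in)
bond 4 stroke→J1  (C1 integral (e out))
bond 2 stroke→R1  (closing 1-jn rule on J1)

bond 0 →J1
bond 1 →J2
bond 2 →R1
bond 3 →J3
bond 4 →J1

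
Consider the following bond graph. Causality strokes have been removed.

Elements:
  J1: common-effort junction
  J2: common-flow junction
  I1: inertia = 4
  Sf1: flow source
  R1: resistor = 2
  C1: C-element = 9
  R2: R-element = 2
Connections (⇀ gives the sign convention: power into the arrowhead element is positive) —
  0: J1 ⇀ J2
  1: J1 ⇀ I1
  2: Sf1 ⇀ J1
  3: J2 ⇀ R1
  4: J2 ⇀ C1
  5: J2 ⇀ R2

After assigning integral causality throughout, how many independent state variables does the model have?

b2 stroke at Sf1  (Sf1 (Sf) sets flow on bond)
b1 stroke at I1  (prefer integral on I1)
b0 stroke at J1  (closing 0-jn rule on J1)
b3 stroke at J2  (1-jn J2 has f-setter on 0)
b4 stroke at J2  (J2 flow already set via bond 0)
b5 stroke at J2  (1-jn J2 has f-setter on 0)

2  (C1, I1 all integral)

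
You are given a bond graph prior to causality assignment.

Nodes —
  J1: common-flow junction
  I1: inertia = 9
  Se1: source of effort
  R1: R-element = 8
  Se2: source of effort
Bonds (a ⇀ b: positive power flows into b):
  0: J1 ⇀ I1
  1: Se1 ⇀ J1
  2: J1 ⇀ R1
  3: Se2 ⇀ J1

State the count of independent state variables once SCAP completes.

bond 1 →J1  (source Se1 imposes e)
bond 3 →J1  (source Se2 imposes e)
bond 0 →I1  (I1: I, integral causality)
bond 2 →J1  (common-f at J1 fixed by 0)

1  (I1 all integral)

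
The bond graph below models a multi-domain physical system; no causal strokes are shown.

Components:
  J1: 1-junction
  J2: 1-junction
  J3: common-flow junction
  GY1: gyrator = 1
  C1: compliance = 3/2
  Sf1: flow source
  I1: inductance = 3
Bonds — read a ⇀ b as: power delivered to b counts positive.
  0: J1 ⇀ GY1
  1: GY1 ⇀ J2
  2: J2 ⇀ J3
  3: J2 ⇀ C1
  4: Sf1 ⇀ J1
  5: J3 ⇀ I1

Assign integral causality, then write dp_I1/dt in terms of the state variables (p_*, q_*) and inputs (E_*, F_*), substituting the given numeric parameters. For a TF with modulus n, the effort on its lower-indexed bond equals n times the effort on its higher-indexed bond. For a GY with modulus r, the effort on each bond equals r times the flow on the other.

b4 →Sf1  (source Sf1 imposes f)
b0 →J1  (J1 flow already set via bond 4)
b1 →J2  (through GY1, causality inverts; strokes same side of GY1)
b3 →J2  (C1 outputs effort q/C1)
b2 →J3  (J2 needs exactly one f-in)
b5 →I1  (J3 needs exactly one f-in)

dp_I1/dt = F_Sf1 - 2*q_C1/3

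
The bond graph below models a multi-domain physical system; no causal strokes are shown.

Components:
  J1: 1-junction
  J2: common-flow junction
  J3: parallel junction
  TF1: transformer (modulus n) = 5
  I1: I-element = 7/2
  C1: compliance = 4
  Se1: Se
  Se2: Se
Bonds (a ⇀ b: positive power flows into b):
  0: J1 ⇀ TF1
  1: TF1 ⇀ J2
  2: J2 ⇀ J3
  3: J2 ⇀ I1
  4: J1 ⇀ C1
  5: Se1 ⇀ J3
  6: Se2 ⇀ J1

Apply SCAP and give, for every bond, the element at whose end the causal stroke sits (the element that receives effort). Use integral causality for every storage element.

#5 stroke at J3  (Se1 (Se) sets effort on bond)
#6 stroke at J1  (Se2: effort source, stroke at far end)
#2 stroke at J2  (0-jn J3 has e-setter on 5)
#3 stroke at I1  (prefer integral on I1)
#1 stroke at J2  (J2 flow already set via bond 3)
#0 stroke at TF1  (TF1: transformer flips bond 1)
#4 stroke at J1  (J1: bond 0 brought flow, rest push out)

β0 |TF1
β1 |J2
β2 |J2
β3 |I1
β4 |J1
β5 |J3
β6 |J1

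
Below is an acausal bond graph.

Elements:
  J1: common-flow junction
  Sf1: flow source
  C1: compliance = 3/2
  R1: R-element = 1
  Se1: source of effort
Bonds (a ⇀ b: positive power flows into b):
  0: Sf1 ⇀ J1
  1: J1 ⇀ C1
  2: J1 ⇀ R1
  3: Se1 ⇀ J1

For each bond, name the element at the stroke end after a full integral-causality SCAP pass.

β0 stroke→Sf1
β1 stroke→J1
β2 stroke→J1
β3 stroke→J1

β0 stroke at Sf1  (Sf1 (Sf) sets flow on bond)
β3 stroke at J1  (Se1: effort source, stroke at far end)
β1 stroke at J1  (J1: bond 0 brought flow, rest push out)
β2 stroke at J1  (common-f at J1 fixed by 0)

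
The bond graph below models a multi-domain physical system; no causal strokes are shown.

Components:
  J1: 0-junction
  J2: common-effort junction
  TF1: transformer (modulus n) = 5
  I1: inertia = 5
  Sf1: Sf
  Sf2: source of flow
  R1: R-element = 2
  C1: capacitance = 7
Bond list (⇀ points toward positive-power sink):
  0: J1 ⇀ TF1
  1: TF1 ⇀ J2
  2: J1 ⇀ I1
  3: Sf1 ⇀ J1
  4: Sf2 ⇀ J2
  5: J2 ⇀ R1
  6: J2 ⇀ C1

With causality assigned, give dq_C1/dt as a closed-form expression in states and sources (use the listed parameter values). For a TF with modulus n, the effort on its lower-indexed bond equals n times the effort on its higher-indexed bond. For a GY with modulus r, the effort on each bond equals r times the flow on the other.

dq_C1/dt = 5*F_Sf1 + F_Sf2 - p_I1 - q_C1/14

bond 3 stroke at Sf1  (Sf1 fixes flow; stroke at Sf1)
bond 4 stroke at Sf2  (Sf2 fixes flow; stroke at Sf2)
bond 2 stroke at I1  (I1 integral (f out))
bond 0 stroke at J1  (J1: last free bond brings effort in)
bond 1 stroke at TF1  (TF TF1: opposite of bond 0)
bond 6 stroke at J2  (prefer integral on C1)
bond 5 stroke at R1  (J2: bond 6 brought effort, rest push out)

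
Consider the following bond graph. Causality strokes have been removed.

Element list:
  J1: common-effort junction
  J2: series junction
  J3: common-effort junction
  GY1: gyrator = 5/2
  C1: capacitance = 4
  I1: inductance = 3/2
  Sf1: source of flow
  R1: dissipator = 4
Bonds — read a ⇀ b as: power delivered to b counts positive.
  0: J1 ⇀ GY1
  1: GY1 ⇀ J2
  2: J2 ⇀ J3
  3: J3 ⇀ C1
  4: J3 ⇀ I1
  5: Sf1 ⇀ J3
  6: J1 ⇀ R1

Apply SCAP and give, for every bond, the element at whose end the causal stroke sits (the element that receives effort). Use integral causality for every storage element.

#0 →GY1
#1 →GY1
#2 →J2
#3 →J3
#4 →I1
#5 →Sf1
#6 →J1

b5 stroke→Sf1  (Sf1 fixes flow; stroke at Sf1)
b3 stroke→J3  (C1: C, integral causality)
b2 stroke→J2  (0-jn J3 has e-setter on 3)
b4 stroke→I1  (J3: bond 3 brought effort, rest push out)
b1 stroke→GY1  (J2: last free bond brings flow in)
b0 stroke→GY1  (GY1 both-in/both-out from 1)
b6 stroke→J1  (only one effort-in slot at J1)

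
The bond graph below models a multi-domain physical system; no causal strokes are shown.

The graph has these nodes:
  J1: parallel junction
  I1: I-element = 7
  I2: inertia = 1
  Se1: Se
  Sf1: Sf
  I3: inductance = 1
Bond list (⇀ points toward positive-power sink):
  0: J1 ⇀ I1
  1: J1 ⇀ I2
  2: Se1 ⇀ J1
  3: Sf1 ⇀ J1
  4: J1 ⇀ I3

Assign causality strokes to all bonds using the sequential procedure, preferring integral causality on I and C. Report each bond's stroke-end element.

b2 →J1  (Se1 (Se) sets effort on bond)
b3 →Sf1  (Sf1 fixes flow; stroke at Sf1)
b0 →I1  (J1: bond 2 brought effort, rest push out)
b1 →I2  (0-jn J1 has e-setter on 2)
b4 →I3  (J1: bond 2 brought effort, rest push out)

β0 →I1
β1 →I2
β2 →J1
β3 →Sf1
β4 →I3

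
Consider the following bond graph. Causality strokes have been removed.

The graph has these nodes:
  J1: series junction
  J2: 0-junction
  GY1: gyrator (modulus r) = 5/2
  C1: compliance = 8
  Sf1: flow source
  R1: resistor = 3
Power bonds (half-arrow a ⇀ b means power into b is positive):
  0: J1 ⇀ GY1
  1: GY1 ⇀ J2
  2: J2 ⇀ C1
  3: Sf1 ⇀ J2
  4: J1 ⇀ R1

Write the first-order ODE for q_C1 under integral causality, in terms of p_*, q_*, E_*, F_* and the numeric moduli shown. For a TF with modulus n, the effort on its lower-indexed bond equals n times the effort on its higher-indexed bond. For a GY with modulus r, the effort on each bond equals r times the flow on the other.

β3 stroke→Sf1  (Sf1 (Sf) sets flow on bond)
β2 stroke→J2  (C1 outputs effort q/C1)
β1 stroke→GY1  (J2: bond 2 brought effort, rest push out)
β0 stroke→GY1  (GY1: gyrator matches bond 1)
β4 stroke→J1  (common-f at J1 fixed by 0)

dq_C1/dt = F_Sf1 - 3*q_C1/50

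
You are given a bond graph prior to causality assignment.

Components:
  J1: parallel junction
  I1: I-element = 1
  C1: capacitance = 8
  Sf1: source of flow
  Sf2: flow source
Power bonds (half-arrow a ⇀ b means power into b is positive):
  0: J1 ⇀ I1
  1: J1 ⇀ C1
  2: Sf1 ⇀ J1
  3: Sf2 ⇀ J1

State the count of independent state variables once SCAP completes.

#2 stroke at Sf1  (Sf1: flow source, stroke at near end)
#3 stroke at Sf2  (Sf2 (Sf) sets flow on bond)
#0 stroke at I1  (I1: I, integral causality)
#1 stroke at J1  (J1: last free bond brings effort in)

2  (C1, I1 all integral)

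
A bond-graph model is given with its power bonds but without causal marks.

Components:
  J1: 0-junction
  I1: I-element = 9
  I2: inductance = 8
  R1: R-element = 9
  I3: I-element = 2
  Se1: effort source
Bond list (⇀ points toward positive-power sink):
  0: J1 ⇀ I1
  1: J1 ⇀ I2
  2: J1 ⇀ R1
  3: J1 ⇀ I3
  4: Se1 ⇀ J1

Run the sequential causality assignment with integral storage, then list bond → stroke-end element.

β4 |J1  (Se1: effort source, stroke at far end)
β0 |I1  (common-e at J1 fixed by 4)
β1 |I2  (common-e at J1 fixed by 4)
β2 |R1  (J1: bond 4 brought effort, rest push out)
β3 |I3  (J1: bond 4 brought effort, rest push out)

bond 0 stroke→I1
bond 1 stroke→I2
bond 2 stroke→R1
bond 3 stroke→I3
bond 4 stroke→J1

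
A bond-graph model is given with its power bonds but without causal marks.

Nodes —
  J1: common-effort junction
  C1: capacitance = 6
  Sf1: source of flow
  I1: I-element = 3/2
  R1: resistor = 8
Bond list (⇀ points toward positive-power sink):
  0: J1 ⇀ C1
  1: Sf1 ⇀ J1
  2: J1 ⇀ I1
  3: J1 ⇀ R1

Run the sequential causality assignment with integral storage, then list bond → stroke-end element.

bond 0 stroke→J1
bond 1 stroke→Sf1
bond 2 stroke→I1
bond 3 stroke→R1

bond 1 stroke→Sf1  (Sf1 (Sf) sets flow on bond)
bond 0 stroke→J1  (prefer integral on C1)
bond 2 stroke→I1  (common-e at J1 fixed by 0)
bond 3 stroke→R1  (J1: bond 0 brought effort, rest push out)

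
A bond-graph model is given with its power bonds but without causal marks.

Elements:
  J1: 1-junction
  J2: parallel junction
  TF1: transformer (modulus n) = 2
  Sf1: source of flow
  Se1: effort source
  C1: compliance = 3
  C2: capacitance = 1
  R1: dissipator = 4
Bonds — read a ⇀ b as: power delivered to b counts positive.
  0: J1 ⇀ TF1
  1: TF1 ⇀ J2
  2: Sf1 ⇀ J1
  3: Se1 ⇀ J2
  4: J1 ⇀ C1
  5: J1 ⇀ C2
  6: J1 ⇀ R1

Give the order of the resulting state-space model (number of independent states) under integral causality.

2  (C1, C2 all integral)

#2 |Sf1  (Sf1: flow source, stroke at near end)
#3 |J2  (source Se1 imposes e)
#0 |J1  (common-f at J1 fixed by 2)
#4 |J1  (common-f at J1 fixed by 2)
#5 |J1  (J1 flow already set via bond 2)
#6 |J1  (common-f at J1 fixed by 2)
#1 |TF1  (common-e at J2 fixed by 3)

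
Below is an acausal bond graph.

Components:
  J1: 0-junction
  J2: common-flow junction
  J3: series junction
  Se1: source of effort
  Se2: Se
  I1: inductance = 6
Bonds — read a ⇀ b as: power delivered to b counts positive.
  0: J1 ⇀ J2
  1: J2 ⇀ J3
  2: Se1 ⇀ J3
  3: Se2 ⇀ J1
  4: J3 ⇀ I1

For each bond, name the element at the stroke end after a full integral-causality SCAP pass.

bond 0 →J2
bond 1 →J3
bond 2 →J3
bond 3 →J1
bond 4 →I1

β2 stroke at J3  (Se1 fixes effort; stroke away)
β3 stroke at J1  (Se2 fixes effort; stroke away)
β0 stroke at J2  (common-e at J1 fixed by 3)
β1 stroke at J3  (closing 1-jn rule on J2)
β4 stroke at I1  (J3: last free bond brings flow in)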